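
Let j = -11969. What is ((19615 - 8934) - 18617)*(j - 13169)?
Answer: 199495168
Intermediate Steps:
((19615 - 8934) - 18617)*(j - 13169) = ((19615 - 8934) - 18617)*(-11969 - 13169) = (10681 - 18617)*(-25138) = -7936*(-25138) = 199495168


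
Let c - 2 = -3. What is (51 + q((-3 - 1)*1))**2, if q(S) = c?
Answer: 2500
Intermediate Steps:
c = -1 (c = 2 - 3 = -1)
q(S) = -1
(51 + q((-3 - 1)*1))**2 = (51 - 1)**2 = 50**2 = 2500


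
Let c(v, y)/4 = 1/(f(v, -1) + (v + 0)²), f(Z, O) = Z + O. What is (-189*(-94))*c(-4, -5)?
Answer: 71064/11 ≈ 6460.4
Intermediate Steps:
f(Z, O) = O + Z
c(v, y) = 4/(-1 + v + v²) (c(v, y) = 4/((-1 + v) + (v + 0)²) = 4/((-1 + v) + v²) = 4/(-1 + v + v²))
(-189*(-94))*c(-4, -5) = (-189*(-94))*(4/(-1 - 4 + (-4)²)) = 17766*(4/(-1 - 4 + 16)) = 17766*(4/11) = 71064/11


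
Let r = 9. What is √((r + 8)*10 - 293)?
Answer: I*√123 ≈ 11.091*I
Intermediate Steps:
√((r + 8)*10 - 293) = √((9 + 8)*10 - 293) = √(17*10 - 293) = √(170 - 293) = √(-123) = I*√123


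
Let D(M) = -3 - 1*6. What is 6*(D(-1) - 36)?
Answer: -270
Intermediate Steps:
D(M) = -9 (D(M) = -3 - 6 = -9)
6*(D(-1) - 36) = 6*(-9 - 36) = 6*(-45) = -270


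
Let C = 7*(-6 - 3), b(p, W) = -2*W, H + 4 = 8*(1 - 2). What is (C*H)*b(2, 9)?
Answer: -13608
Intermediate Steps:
H = -12 (H = -4 + 8*(1 - 2) = -4 + 8*(-1) = -4 - 8 = -12)
C = -63 (C = 7*(-9) = -63)
(C*H)*b(2, 9) = (-63*(-12))*(-2*9) = 756*(-18) = -13608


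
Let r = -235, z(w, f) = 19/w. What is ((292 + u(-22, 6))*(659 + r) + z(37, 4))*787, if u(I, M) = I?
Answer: 3333558073/37 ≈ 9.0096e+7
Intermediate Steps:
((292 + u(-22, 6))*(659 + r) + z(37, 4))*787 = ((292 - 22)*(659 - 235) + 19/37)*787 = (270*424 + 19*(1/37))*787 = (114480 + 19/37)*787 = (4235779/37)*787 = 3333558073/37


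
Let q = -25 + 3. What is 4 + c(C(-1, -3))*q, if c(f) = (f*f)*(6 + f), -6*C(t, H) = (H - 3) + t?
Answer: -22745/108 ≈ -210.60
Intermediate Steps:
C(t, H) = ½ - H/6 - t/6 (C(t, H) = -((H - 3) + t)/6 = -((-3 + H) + t)/6 = -(-3 + H + t)/6 = ½ - H/6 - t/6)
c(f) = f²*(6 + f)
q = -22
4 + c(C(-1, -3))*q = 4 + ((½ - ⅙*(-3) - ⅙*(-1))²*(6 + (½ - ⅙*(-3) - ⅙*(-1))))*(-22) = 4 + ((½ + ½ + ⅙)²*(6 + (½ + ½ + ⅙)))*(-22) = 4 + ((7/6)²*(6 + 7/6))*(-22) = 4 + ((49/36)*(43/6))*(-22) = 4 + (2107/216)*(-22) = 4 - 23177/108 = -22745/108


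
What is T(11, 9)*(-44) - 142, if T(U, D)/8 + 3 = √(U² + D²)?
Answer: 914 - 352*√202 ≈ -4088.9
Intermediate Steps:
T(U, D) = -24 + 8*√(D² + U²) (T(U, D) = -24 + 8*√(U² + D²) = -24 + 8*√(D² + U²))
T(11, 9)*(-44) - 142 = (-24 + 8*√(9² + 11²))*(-44) - 142 = (-24 + 8*√(81 + 121))*(-44) - 142 = (-24 + 8*√202)*(-44) - 142 = (1056 - 352*√202) - 142 = 914 - 352*√202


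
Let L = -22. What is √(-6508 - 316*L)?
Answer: 2*√111 ≈ 21.071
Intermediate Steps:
√(-6508 - 316*L) = √(-6508 - 316*(-22)) = √(-6508 + 6952) = √444 = 2*√111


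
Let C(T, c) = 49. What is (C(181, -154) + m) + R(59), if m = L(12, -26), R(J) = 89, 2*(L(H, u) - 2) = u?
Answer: 127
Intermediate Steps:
L(H, u) = 2 + u/2
m = -11 (m = 2 + (½)*(-26) = 2 - 13 = -11)
(C(181, -154) + m) + R(59) = (49 - 11) + 89 = 38 + 89 = 127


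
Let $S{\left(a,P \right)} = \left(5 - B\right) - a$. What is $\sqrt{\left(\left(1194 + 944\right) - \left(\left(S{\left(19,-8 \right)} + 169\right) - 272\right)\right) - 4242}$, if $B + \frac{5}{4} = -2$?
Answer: $\frac{i \sqrt{7961}}{2} \approx 44.612 i$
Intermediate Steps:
$B = - \frac{13}{4}$ ($B = - \frac{5}{4} - 2 = - \frac{13}{4} \approx -3.25$)
$S{\left(a,P \right)} = \frac{33}{4} - a$ ($S{\left(a,P \right)} = \left(5 - - \frac{13}{4}\right) - a = \left(5 + \frac{13}{4}\right) - a = \frac{33}{4} - a$)
$\sqrt{\left(\left(1194 + 944\right) - \left(\left(S{\left(19,-8 \right)} + 169\right) - 272\right)\right) - 4242} = \sqrt{\left(\left(1194 + 944\right) - \left(\left(\left(\frac{33}{4} - 19\right) + 169\right) - 272\right)\right) - 4242} = \sqrt{\left(2138 - \left(\left(\left(\frac{33}{4} - 19\right) + 169\right) - 272\right)\right) - 4242} = \sqrt{\left(2138 - \left(\left(- \frac{43}{4} + 169\right) - 272\right)\right) - 4242} = \sqrt{\left(2138 - \left(\frac{633}{4} - 272\right)\right) - 4242} = \sqrt{\left(2138 - - \frac{455}{4}\right) - 4242} = \sqrt{\left(2138 + \frac{455}{4}\right) - 4242} = \sqrt{\frac{9007}{4} - 4242} = \sqrt{- \frac{7961}{4}} = \frac{i \sqrt{7961}}{2}$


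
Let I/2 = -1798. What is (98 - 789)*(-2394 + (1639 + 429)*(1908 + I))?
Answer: 2413785998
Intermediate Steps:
I = -3596 (I = 2*(-1798) = -3596)
(98 - 789)*(-2394 + (1639 + 429)*(1908 + I)) = (98 - 789)*(-2394 + (1639 + 429)*(1908 - 3596)) = -691*(-2394 + 2068*(-1688)) = -691*(-2394 - 3490784) = -691*(-3493178) = 2413785998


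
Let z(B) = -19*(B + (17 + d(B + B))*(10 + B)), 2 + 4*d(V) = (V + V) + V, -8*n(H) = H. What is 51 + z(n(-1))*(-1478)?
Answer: 303892627/64 ≈ 4.7483e+6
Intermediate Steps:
n(H) = -H/8
d(V) = -1/2 + 3*V/4 (d(V) = -1/2 + ((V + V) + V)/4 = -1/2 + (2*V + V)/4 = -1/2 + (3*V)/4 = -1/2 + 3*V/4)
z(B) = -19*B - 19*(10 + B)*(33/2 + 3*B/2) (z(B) = -19*(B + (17 + (-1/2 + 3*(B + B)/4))*(10 + B)) = -19*(B + (17 + (-1/2 + 3*(2*B)/4))*(10 + B)) = -19*(B + (17 + (-1/2 + 3*B/2))*(10 + B)) = -19*(B + (33/2 + 3*B/2)*(10 + B)) = -19*(B + (10 + B)*(33/2 + 3*B/2)) = -19*B - 19*(10 + B)*(33/2 + 3*B/2))
51 + z(n(-1))*(-1478) = 51 + (-3135 - (-1235)*(-1)/16 - 57*(-1/8*(-1))**2/2)*(-1478) = 51 + (-3135 - 1235/2*1/8 - 57*(1/8)**2/2)*(-1478) = 51 + (-3135 - 1235/16 - 57/2*1/64)*(-1478) = 51 + (-3135 - 1235/16 - 57/128)*(-1478) = 51 - 411217/128*(-1478) = 51 + 303889363/64 = 303892627/64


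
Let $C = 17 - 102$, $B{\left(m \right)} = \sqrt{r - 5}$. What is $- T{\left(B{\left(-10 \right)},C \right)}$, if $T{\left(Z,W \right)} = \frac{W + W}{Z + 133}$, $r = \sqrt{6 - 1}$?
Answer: $\frac{170}{133 + i \sqrt{5 - \sqrt{5}}} \approx 1.278 - 0.015975 i$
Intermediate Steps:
$r = \sqrt{5} \approx 2.2361$
$B{\left(m \right)} = \sqrt{-5 + \sqrt{5}}$ ($B{\left(m \right)} = \sqrt{\sqrt{5} - 5} = \sqrt{-5 + \sqrt{5}}$)
$C = -85$
$T{\left(Z,W \right)} = \frac{2 W}{133 + Z}$
$- T{\left(B{\left(-10 \right)},C \right)} = - \frac{2 \left(-85\right)}{133 + \sqrt{-5 + \sqrt{5}}} = - \frac{-170}{133 + \sqrt{-5 + \sqrt{5}}} = \frac{170}{133 + \sqrt{-5 + \sqrt{5}}}$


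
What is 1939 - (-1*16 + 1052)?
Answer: 903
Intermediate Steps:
1939 - (-1*16 + 1052) = 1939 - (-16 + 1052) = 1939 - 1*1036 = 1939 - 1036 = 903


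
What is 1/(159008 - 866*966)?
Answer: -1/677548 ≈ -1.4759e-6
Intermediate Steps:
1/(159008 - 866*966) = 1/(159008 - 836556) = 1/(-677548) = -1/677548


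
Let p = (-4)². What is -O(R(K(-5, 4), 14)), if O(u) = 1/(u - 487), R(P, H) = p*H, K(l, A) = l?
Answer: 1/263 ≈ 0.0038023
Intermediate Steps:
p = 16
R(P, H) = 16*H
O(u) = 1/(-487 + u)
-O(R(K(-5, 4), 14)) = -1/(-487 + 16*14) = -1/(-487 + 224) = -1/(-263) = -1*(-1/263) = 1/263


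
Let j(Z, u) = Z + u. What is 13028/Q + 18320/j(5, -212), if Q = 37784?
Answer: -172376521/1955322 ≈ -88.158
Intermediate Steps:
13028/Q + 18320/j(5, -212) = 13028/37784 + 18320/(5 - 212) = 13028*(1/37784) + 18320/(-207) = 3257/9446 + 18320*(-1/207) = 3257/9446 - 18320/207 = -172376521/1955322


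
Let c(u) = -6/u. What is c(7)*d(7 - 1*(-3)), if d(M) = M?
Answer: -60/7 ≈ -8.5714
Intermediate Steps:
c(7)*d(7 - 1*(-3)) = (-6/7)*(7 - 1*(-3)) = (-6*⅐)*(7 + 3) = -6/7*10 = -60/7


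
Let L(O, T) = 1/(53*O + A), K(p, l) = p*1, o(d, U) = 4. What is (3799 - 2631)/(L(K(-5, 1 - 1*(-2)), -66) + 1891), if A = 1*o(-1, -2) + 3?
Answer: 301344/487877 ≈ 0.61766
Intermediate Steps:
K(p, l) = p
A = 7 (A = 1*4 + 3 = 4 + 3 = 7)
L(O, T) = 1/(7 + 53*O) (L(O, T) = 1/(53*O + 7) = 1/(7 + 53*O))
(3799 - 2631)/(L(K(-5, 1 - 1*(-2)), -66) + 1891) = (3799 - 2631)/(1/(7 + 53*(-5)) + 1891) = 1168/(1/(7 - 265) + 1891) = 1168/(1/(-258) + 1891) = 1168/(-1/258 + 1891) = 1168/(487877/258) = 1168*(258/487877) = 301344/487877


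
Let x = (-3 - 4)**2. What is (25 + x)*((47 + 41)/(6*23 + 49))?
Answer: 592/17 ≈ 34.824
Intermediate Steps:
x = 49 (x = (-7)**2 = 49)
(25 + x)*((47 + 41)/(6*23 + 49)) = (25 + 49)*((47 + 41)/(6*23 + 49)) = 74*(88/(138 + 49)) = 74*(88/187) = 74*(88*(1/187)) = 74*(8/17) = 592/17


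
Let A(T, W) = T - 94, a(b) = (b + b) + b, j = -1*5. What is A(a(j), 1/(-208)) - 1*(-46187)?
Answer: 46078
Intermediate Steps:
j = -5
a(b) = 3*b (a(b) = 2*b + b = 3*b)
A(T, W) = -94 + T
A(a(j), 1/(-208)) - 1*(-46187) = (-94 + 3*(-5)) - 1*(-46187) = (-94 - 15) + 46187 = -109 + 46187 = 46078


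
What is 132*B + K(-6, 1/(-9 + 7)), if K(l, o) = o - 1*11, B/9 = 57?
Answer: 135409/2 ≈ 67705.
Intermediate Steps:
B = 513 (B = 9*57 = 513)
K(l, o) = -11 + o (K(l, o) = o - 11 = -11 + o)
132*B + K(-6, 1/(-9 + 7)) = 132*513 + (-11 + 1/(-9 + 7)) = 67716 + (-11 + 1/(-2)) = 67716 + (-11 - ½) = 67716 - 23/2 = 135409/2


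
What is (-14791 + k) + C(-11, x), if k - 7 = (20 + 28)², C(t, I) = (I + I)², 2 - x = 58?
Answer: 64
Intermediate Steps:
x = -56 (x = 2 - 1*58 = 2 - 58 = -56)
C(t, I) = 4*I² (C(t, I) = (2*I)² = 4*I²)
k = 2311 (k = 7 + (20 + 28)² = 7 + 48² = 7 + 2304 = 2311)
(-14791 + k) + C(-11, x) = (-14791 + 2311) + 4*(-56)² = -12480 + 4*3136 = -12480 + 12544 = 64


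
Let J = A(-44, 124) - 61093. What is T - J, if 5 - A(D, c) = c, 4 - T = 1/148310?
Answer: 9078944959/148310 ≈ 61216.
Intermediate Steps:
T = 593239/148310 (T = 4 - 1/148310 = 593239/148310 ≈ 4.0000)
A(D, c) = 5 - c
J = -61212 (J = (5 - 1*124) - 61093 = (5 - 124) - 61093 = -119 - 61093 = -61212)
T - J = 593239/148310 - 1*(-61212) = 593239/148310 + 61212 = 9078944959/148310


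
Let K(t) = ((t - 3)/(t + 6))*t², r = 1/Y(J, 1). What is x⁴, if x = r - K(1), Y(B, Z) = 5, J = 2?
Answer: 83521/1500625 ≈ 0.055657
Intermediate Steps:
r = ⅕ (r = 1/5 = ⅕ ≈ 0.20000)
K(t) = t²*(-3 + t)/(6 + t) (K(t) = ((-3 + t)/(6 + t))*t² = t²*(-3 + t)/(6 + t))
x = 17/35 (x = ⅕ - 1²*(-3 + 1)/(6 + 1) = ⅕ - (-2)/7 = ⅕ - 1*(-2/7) = ⅕ + 2/7 = 17/35 ≈ 0.48571)
x⁴ = (17/35)⁴ = 83521/1500625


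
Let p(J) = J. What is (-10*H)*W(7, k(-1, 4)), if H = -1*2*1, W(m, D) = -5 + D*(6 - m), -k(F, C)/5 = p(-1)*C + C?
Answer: -100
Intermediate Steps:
k(F, C) = 0 (k(F, C) = -5*(-C + C) = -5*0 = 0)
H = -2 (H = -2*1 = -2)
(-10*H)*W(7, k(-1, 4)) = (-10*(-2))*(-5 + 6*0 - 1*0*7) = 20*(-5 + 0 + 0) = 20*(-5) = -100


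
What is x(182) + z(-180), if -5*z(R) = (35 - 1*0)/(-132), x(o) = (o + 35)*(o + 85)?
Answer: 7647955/132 ≈ 57939.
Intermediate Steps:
x(o) = (35 + o)*(85 + o)
z(R) = 7/132 (z(R) = -(35 - 1*0)/(5*(-132)) = -(35 + 0)*(-1)/(5*132) = -7*(-1)/132 = -⅕*(-35/132) = 7/132)
x(182) + z(-180) = (2975 + 182² + 120*182) + 7/132 = (2975 + 33124 + 21840) + 7/132 = 57939 + 7/132 = 7647955/132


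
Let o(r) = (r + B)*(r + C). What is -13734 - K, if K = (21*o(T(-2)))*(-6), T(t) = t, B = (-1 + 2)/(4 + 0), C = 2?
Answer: -13734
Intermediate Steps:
B = ¼ (B = 1/4 = 1*(¼) = ¼ ≈ 0.25000)
o(r) = (2 + r)*(¼ + r) (o(r) = (r + ¼)*(r + 2) = (¼ + r)*(2 + r) = (2 + r)*(¼ + r))
K = 0 (K = (21*(½ + (-2)² + (9/4)*(-2)))*(-6) = (21*(½ + 4 - 9/2))*(-6) = (21*0)*(-6) = 0*(-6) = 0)
-13734 - K = -13734 - 1*0 = -13734 + 0 = -13734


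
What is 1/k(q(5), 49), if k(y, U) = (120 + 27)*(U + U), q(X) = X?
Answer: 1/14406 ≈ 6.9416e-5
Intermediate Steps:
k(y, U) = 294*U (k(y, U) = 147*(2*U) = 294*U)
1/k(q(5), 49) = 1/(294*49) = 1/14406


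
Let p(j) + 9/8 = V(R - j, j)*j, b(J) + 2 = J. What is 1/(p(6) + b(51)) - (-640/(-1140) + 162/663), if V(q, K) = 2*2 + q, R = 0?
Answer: -2812274/3615339 ≈ -0.77787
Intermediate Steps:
b(J) = -2 + J
V(q, K) = 4 + q
p(j) = -9/8 + j*(4 - j) (p(j) = -9/8 + (4 + (0 - j))*j = -9/8 + (4 - j)*j = -9/8 + j*(4 - j))
1/(p(6) + b(51)) - (-640/(-1140) + 162/663) = 1/((-9/8 + 6*(4 - 1*6)) + (-2 + 51)) - (-640/(-1140) + 162/663) = 1/((-9/8 + 6*(4 - 6)) + 49) - (-640*(-1/1140) + 162*(1/663)) = 1/((-9/8 + 6*(-2)) + 49) - (32/57 + 54/221) = 1/((-9/8 - 12) + 49) - 1*10150/12597 = 1/(-105/8 + 49) - 10150/12597 = 1/(287/8) - 10150/12597 = 8/287 - 10150/12597 = -2812274/3615339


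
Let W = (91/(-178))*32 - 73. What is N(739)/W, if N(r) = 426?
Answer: -12638/2651 ≈ -4.7673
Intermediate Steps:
W = -7953/89 (W = (91*(-1/178))*32 - 73 = -91/178*32 - 73 = -1456/89 - 73 = -7953/89 ≈ -89.359)
N(739)/W = 426/(-7953/89) = 426*(-89/7953) = -12638/2651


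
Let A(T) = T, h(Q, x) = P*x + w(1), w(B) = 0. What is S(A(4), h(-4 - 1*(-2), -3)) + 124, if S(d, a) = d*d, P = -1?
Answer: 140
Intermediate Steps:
h(Q, x) = -x (h(Q, x) = -x + 0 = -x)
S(d, a) = d²
S(A(4), h(-4 - 1*(-2), -3)) + 124 = 4² + 124 = 16 + 124 = 140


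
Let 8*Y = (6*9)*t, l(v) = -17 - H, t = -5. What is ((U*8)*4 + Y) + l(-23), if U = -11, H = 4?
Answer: -1627/4 ≈ -406.75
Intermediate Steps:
l(v) = -21 (l(v) = -17 - 1*4 = -17 - 4 = -21)
Y = -135/4 (Y = ((6*9)*(-5))/8 = (54*(-5))/8 = (⅛)*(-270) = -135/4 ≈ -33.750)
((U*8)*4 + Y) + l(-23) = (-11*8*4 - 135/4) - 21 = (-88*4 - 135/4) - 21 = (-352 - 135/4) - 21 = -1543/4 - 21 = -1627/4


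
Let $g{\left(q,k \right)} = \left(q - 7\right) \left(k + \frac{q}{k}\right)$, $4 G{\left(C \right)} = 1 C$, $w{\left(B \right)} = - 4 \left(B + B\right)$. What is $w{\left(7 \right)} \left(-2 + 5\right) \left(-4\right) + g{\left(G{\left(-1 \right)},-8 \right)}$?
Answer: $\frac{93411}{128} \approx 729.77$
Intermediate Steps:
$w{\left(B \right)} = - 8 B$ ($w{\left(B \right)} = - 4 \cdot 2 B = - 8 B$)
$G{\left(C \right)} = \frac{C}{4}$ ($G{\left(C \right)} = \frac{1 C}{4} = \frac{C}{4}$)
$g{\left(q,k \right)} = \left(-7 + q\right) \left(k + \frac{q}{k}\right)$
$w{\left(7 \right)} \left(-2 + 5\right) \left(-4\right) + g{\left(G{\left(-1 \right)},-8 \right)} = \left(-8\right) 7 \left(-2 + 5\right) \left(-4\right) + \frac{\left(\frac{1}{4} \left(-1\right)\right)^{2} - 7 \cdot \frac{1}{4} \left(-1\right) + \left(-8\right)^{2} \left(-7 + \frac{1}{4} \left(-1\right)\right)}{-8} = - 56 \cdot 3 \left(-4\right) - \frac{\left(- \frac{1}{4}\right)^{2} - - \frac{7}{4} + 64 \left(-7 - \frac{1}{4}\right)}{8} = \left(-56\right) \left(-12\right) - \frac{\frac{1}{16} + \frac{7}{4} + 64 \left(- \frac{29}{4}\right)}{8} = 672 - \frac{\frac{1}{16} + \frac{7}{4} - 464}{8} = 672 - - \frac{7395}{128} = 672 + \frac{7395}{128} = \frac{93411}{128}$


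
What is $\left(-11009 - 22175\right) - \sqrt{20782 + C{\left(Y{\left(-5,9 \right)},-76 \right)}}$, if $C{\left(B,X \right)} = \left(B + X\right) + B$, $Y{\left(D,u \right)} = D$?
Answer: $-33184 - 2 \sqrt{5174} \approx -33328.0$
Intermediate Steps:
$C{\left(B,X \right)} = X + 2 B$
$\left(-11009 - 22175\right) - \sqrt{20782 + C{\left(Y{\left(-5,9 \right)},-76 \right)}} = \left(-11009 - 22175\right) - \sqrt{20782 + \left(-76 + 2 \left(-5\right)\right)} = \left(-11009 - 22175\right) - \sqrt{20782 - 86} = -33184 - \sqrt{20782 - 86} = -33184 - \sqrt{20696} = -33184 - 2 \sqrt{5174}$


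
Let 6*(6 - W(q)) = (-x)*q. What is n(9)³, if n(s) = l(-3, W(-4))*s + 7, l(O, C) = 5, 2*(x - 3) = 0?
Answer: 140608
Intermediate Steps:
x = 3 (x = 3 + (½)*0 = 3 + 0 = 3)
W(q) = 6 + q/2 (W(q) = 6 - (-1*3)*q/6 = 6 - (-1)*q/2 = 6 + q/2)
n(s) = 7 + 5*s (n(s) = 5*s + 7 = 7 + 5*s)
n(9)³ = (7 + 5*9)³ = (7 + 45)³ = 52³ = 140608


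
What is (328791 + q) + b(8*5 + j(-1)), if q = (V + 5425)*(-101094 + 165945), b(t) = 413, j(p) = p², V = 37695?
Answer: 2796704324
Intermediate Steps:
q = 2796375120 (q = (37695 + 5425)*(-101094 + 165945) = 43120*64851 = 2796375120)
(328791 + q) + b(8*5 + j(-1)) = (328791 + 2796375120) + 413 = 2796703911 + 413 = 2796704324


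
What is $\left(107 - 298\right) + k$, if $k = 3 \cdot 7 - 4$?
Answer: $-174$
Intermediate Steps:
$k = 17$ ($k = 21 - 4 = 17$)
$\left(107 - 298\right) + k = \left(107 - 298\right) + 17 = -191 + 17 = -174$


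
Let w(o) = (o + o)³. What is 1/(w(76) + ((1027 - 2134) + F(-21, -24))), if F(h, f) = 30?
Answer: 1/3510731 ≈ 2.8484e-7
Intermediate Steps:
w(o) = 8*o³ (w(o) = (2*o)³ = 8*o³)
1/(w(76) + ((1027 - 2134) + F(-21, -24))) = 1/(8*76³ + ((1027 - 2134) + 30)) = 1/(8*438976 + (-1107 + 30)) = 1/(3511808 - 1077) = 1/3510731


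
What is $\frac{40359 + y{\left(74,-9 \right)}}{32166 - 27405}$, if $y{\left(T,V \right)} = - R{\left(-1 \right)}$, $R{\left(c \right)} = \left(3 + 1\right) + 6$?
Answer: $\frac{40349}{4761} \approx 8.4749$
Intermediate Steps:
$R{\left(c \right)} = 10$ ($R{\left(c \right)} = 4 + 6 = 10$)
$y{\left(T,V \right)} = -10$ ($y{\left(T,V \right)} = \left(-1\right) 10 = -10$)
$\frac{40359 + y{\left(74,-9 \right)}}{32166 - 27405} = \frac{40359 - 10}{32166 - 27405} = \frac{40349}{4761}$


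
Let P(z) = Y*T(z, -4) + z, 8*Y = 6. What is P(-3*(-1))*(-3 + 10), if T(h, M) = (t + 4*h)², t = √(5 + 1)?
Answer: 1617/2 + 126*√6 ≈ 1117.1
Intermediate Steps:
t = √6 ≈ 2.4495
Y = ¾ (Y = (⅛)*6 = ¾ ≈ 0.75000)
T(h, M) = (√6 + 4*h)²
P(z) = z + 3*(√6 + 4*z)²/4 (P(z) = 3*(√6 + 4*z)²/4 + z = z + 3*(√6 + 4*z)²/4)
P(-3*(-1))*(-3 + 10) = (-3*(-1) + 3*(√6 + 4*(-3*(-1)))²/4)*(-3 + 10) = (3 + 3*(√6 + 4*3)²/4)*7 = (3 + 3*(√6 + 12)²/4)*7 = (3 + 3*(12 + √6)²/4)*7 = 21 + 21*(12 + √6)²/4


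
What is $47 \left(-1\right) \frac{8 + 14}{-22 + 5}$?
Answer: $\frac{1034}{17} \approx 60.824$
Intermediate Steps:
$47 \left(-1\right) \frac{8 + 14}{-22 + 5} = - 47 \frac{22}{-17} = - 47 \cdot 22 \left(- \frac{1}{17}\right) = \left(-47\right) \left(- \frac{22}{17}\right) = \frac{1034}{17}$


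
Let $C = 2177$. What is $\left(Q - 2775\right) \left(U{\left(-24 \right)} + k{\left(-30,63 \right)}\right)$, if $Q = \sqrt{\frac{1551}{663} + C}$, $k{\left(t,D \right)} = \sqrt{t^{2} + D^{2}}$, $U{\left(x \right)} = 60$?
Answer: $- \frac{3 \left(20 + \sqrt{541}\right) \left(613275 - \sqrt{106441114}\right)}{221} \approx -3.5408 \cdot 10^{5}$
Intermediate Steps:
$k{\left(t,D \right)} = \sqrt{D^{2} + t^{2}}$
$Q = \frac{\sqrt{106441114}}{221}$ ($Q = \sqrt{\frac{1551}{663} + 2177} = \sqrt{1551 \cdot \frac{1}{663} + 2177} = \sqrt{\frac{517}{221} + 2177} = \sqrt{\frac{481634}{221}} = \frac{\sqrt{106441114}}{221} \approx 46.683$)
$\left(Q - 2775\right) \left(U{\left(-24 \right)} + k{\left(-30,63 \right)}\right) = \left(\frac{\sqrt{106441114}}{221} - 2775\right) \left(60 + \sqrt{63^{2} + \left(-30\right)^{2}}\right) = \left(-2775 + \frac{\sqrt{106441114}}{221}\right) \left(60 + \sqrt{3969 + 900}\right) = \left(-2775 + \frac{\sqrt{106441114}}{221}\right) \left(60 + \sqrt{4869}\right) = \left(-2775 + \frac{\sqrt{106441114}}{221}\right) \left(60 + 3 \sqrt{541}\right)$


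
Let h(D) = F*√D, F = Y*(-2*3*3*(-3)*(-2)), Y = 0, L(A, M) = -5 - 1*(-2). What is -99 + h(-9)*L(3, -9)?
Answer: -99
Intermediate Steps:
L(A, M) = -3 (L(A, M) = -5 + 2 = -3)
F = 0 (F = 0*(-2*3*3*(-3)*(-2)) = 0*(-18*(-3)*(-2)) = 0*(-2*(-27)*(-2)) = 0*(54*(-2)) = 0*(-108) = 0)
h(D) = 0 (h(D) = 0*√D = 0)
-99 + h(-9)*L(3, -9) = -99 + 0*(-3) = -99 + 0 = -99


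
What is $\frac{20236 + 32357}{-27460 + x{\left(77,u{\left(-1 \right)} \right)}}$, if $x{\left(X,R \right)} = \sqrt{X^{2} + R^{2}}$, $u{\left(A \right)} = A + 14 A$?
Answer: $- \frac{240700630}{125674241} - \frac{17531 \sqrt{6154}}{251348482} \approx -1.9207$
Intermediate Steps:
$u{\left(A \right)} = 15 A$
$x{\left(X,R \right)} = \sqrt{R^{2} + X^{2}}$
$\frac{20236 + 32357}{-27460 + x{\left(77,u{\left(-1 \right)} \right)}} = \frac{20236 + 32357}{-27460 + \sqrt{\left(15 \left(-1\right)\right)^{2} + 77^{2}}} = \frac{52593}{-27460 + \sqrt{\left(-15\right)^{2} + 5929}} = \frac{52593}{-27460 + \sqrt{225 + 5929}} = \frac{52593}{-27460 + \sqrt{6154}}$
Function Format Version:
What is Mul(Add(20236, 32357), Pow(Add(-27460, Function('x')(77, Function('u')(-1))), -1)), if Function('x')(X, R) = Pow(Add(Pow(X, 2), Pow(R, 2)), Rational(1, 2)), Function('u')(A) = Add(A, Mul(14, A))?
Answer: Add(Rational(-240700630, 125674241), Mul(Rational(-17531, 251348482), Pow(6154, Rational(1, 2)))) ≈ -1.9207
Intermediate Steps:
Function('u')(A) = Mul(15, A)
Function('x')(X, R) = Pow(Add(Pow(R, 2), Pow(X, 2)), Rational(1, 2))
Mul(Add(20236, 32357), Pow(Add(-27460, Function('x')(77, Function('u')(-1))), -1)) = Mul(Add(20236, 32357), Pow(Add(-27460, Pow(Add(Pow(Mul(15, -1), 2), Pow(77, 2)), Rational(1, 2))), -1)) = Mul(52593, Pow(Add(-27460, Pow(Add(Pow(-15, 2), 5929), Rational(1, 2))), -1)) = Mul(52593, Pow(Add(-27460, Pow(Add(225, 5929), Rational(1, 2))), -1)) = Mul(52593, Pow(Add(-27460, Pow(6154, Rational(1, 2))), -1))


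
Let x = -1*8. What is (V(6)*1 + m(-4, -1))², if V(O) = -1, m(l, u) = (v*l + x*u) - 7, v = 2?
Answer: 64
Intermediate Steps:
x = -8
m(l, u) = -7 - 8*u + 2*l (m(l, u) = (2*l - 8*u) - 7 = (-8*u + 2*l) - 7 = -7 - 8*u + 2*l)
(V(6)*1 + m(-4, -1))² = (-1*1 + (-7 - 8*(-1) + 2*(-4)))² = (-1 + (-7 + 8 - 8))² = (-1 - 7)² = (-8)² = 64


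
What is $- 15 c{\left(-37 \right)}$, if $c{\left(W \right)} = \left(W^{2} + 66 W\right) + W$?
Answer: $16650$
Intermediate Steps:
$c{\left(W \right)} = W^{2} + 67 W$
$- 15 c{\left(-37 \right)} = - 15 \left(- 37 \left(67 - 37\right)\right) = - 15 \left(\left(-37\right) 30\right) = \left(-15\right) \left(-1110\right) = 16650$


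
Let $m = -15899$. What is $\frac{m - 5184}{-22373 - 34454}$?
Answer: $\frac{21083}{56827} \approx 0.371$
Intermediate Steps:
$\frac{m - 5184}{-22373 - 34454} = \frac{-15899 - 5184}{-22373 - 34454} = - \frac{21083}{-56827} = \left(-21083\right) \left(- \frac{1}{56827}\right) = \frac{21083}{56827}$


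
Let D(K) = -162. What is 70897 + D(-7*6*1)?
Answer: 70735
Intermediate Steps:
70897 + D(-7*6*1) = 70897 - 162 = 70735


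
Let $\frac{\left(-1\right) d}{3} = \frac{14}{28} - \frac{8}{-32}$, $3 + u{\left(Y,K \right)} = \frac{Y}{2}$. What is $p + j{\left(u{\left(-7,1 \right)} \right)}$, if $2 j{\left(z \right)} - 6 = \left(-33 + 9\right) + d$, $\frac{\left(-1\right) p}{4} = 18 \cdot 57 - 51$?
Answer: $- \frac{31281}{8} \approx -3910.1$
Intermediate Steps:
$u{\left(Y,K \right)} = -3 + \frac{Y}{2}$
$d = - \frac{9}{4}$ ($d = - 3 \left(\frac{14}{28} - \frac{8}{-32}\right) = - 3 \left(14 \cdot \frac{1}{28} - - \frac{1}{4}\right) = - 3 \left(\frac{1}{2} + \frac{1}{4}\right) = \left(-3\right) \frac{3}{4} = - \frac{9}{4} \approx -2.25$)
$p = -3900$ ($p = - 4 \left(18 \cdot 57 - 51\right) = - 4 \left(1026 - 51\right) = \left(-4\right) 975 = -3900$)
$j{\left(z \right)} = - \frac{81}{8}$ ($j{\left(z \right)} = 3 + \frac{\left(-33 + 9\right) - \frac{9}{4}}{2} = 3 + \frac{-24 - \frac{9}{4}}{2} = 3 + \frac{1}{2} \left(- \frac{105}{4}\right) = 3 - \frac{105}{8} = - \frac{81}{8}$)
$p + j{\left(u{\left(-7,1 \right)} \right)} = -3900 - \frac{81}{8} = - \frac{31281}{8}$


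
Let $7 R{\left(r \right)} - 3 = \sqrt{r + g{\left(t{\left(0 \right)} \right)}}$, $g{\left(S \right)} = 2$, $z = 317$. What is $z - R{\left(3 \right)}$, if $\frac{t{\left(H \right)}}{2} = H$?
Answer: $\frac{2216}{7} - \frac{\sqrt{5}}{7} \approx 316.25$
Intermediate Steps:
$t{\left(H \right)} = 2 H$
$R{\left(r \right)} = \frac{3}{7} + \frac{\sqrt{2 + r}}{7}$ ($R{\left(r \right)} = \frac{3}{7} + \frac{\sqrt{r + 2}}{7} = \frac{3}{7} + \frac{\sqrt{2 + r}}{7}$)
$z - R{\left(3 \right)} = 317 - \left(\frac{3}{7} + \frac{\sqrt{2 + 3}}{7}\right) = 317 - \left(\frac{3}{7} + \frac{\sqrt{5}}{7}\right) = \frac{2216}{7} - \frac{\sqrt{5}}{7}$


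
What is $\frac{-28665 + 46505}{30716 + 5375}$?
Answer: $\frac{17840}{36091} \approx 0.49431$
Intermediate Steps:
$\frac{-28665 + 46505}{30716 + 5375} = \frac{17840}{36091}$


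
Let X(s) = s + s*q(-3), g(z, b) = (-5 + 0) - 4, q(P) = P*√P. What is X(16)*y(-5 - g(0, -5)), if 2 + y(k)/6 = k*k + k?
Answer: 1728 - 5184*I*√3 ≈ 1728.0 - 8979.0*I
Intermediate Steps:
q(P) = P^(3/2)
g(z, b) = -9 (g(z, b) = -5 - 4 = -9)
y(k) = -12 + 6*k + 6*k² (y(k) = -12 + 6*(k*k + k) = -12 + 6*(k² + k) = -12 + 6*(k + k²) = -12 + (6*k + 6*k²) = -12 + 6*k + 6*k²)
X(s) = s - 3*I*s*√3 (X(s) = s + s*(-3)^(3/2) = s + s*(-3*I*√3) = s - 3*I*s*√3)
X(16)*y(-5 - g(0, -5)) = (16*(1 - 3*I*√3))*(-12 + 6*(-5 - 1*(-9)) + 6*(-5 - 1*(-9))²) = (16 - 48*I*√3)*(-12 + 6*(-5 + 9) + 6*(-5 + 9)²) = (16 - 48*I*√3)*(-12 + 6*4 + 6*4²) = (16 - 48*I*√3)*(-12 + 24 + 6*16) = (16 - 48*I*√3)*(-12 + 24 + 96) = (16 - 48*I*√3)*108 = 1728 - 5184*I*√3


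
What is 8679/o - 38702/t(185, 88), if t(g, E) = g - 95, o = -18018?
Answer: -3525827/8190 ≈ -430.50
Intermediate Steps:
t(g, E) = -95 + g
8679/o - 38702/t(185, 88) = 8679/(-18018) - 38702/(-95 + 185) = 8679*(-1/18018) - 38702/90 = -263/546 - 38702*1/90 = -263/546 - 19351/45 = -3525827/8190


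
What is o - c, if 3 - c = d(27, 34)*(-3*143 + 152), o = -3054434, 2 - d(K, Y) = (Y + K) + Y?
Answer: -3028676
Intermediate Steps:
d(K, Y) = 2 - K - 2*Y (d(K, Y) = 2 - ((Y + K) + Y) = 2 - ((K + Y) + Y) = 2 - (K + 2*Y) = 2 + (-K - 2*Y) = 2 - K - 2*Y)
c = -25758 (c = 3 - (2 - 1*27 - 2*34)*(-3*143 + 152) = 3 - (2 - 27 - 68)*(-429 + 152) = 3 - (-93)*(-277) = 3 - 1*25761 = 3 - 25761 = -25758)
o - c = -3054434 - 1*(-25758) = -3054434 + 25758 = -3028676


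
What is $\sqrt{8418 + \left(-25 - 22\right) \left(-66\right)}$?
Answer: $48 \sqrt{5} \approx 107.33$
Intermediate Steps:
$\sqrt{8418 + \left(-25 - 22\right) \left(-66\right)} = \sqrt{8418 - -3102} = \sqrt{8418 + 3102} = \sqrt{11520} = 48 \sqrt{5}$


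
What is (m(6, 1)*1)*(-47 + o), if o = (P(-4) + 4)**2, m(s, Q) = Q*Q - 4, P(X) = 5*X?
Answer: -627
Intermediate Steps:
m(s, Q) = -4 + Q**2 (m(s, Q) = Q**2 - 4 = -4 + Q**2)
o = 256 (o = (5*(-4) + 4)**2 = (-20 + 4)**2 = (-16)**2 = 256)
(m(6, 1)*1)*(-47 + o) = ((-4 + 1**2)*1)*(-47 + 256) = ((-4 + 1)*1)*209 = -3*1*209 = -3*209 = -627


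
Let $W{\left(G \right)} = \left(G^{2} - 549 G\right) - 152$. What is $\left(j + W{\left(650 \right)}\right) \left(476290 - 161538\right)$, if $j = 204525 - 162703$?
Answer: $33779184640$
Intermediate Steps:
$W{\left(G \right)} = -152 + G^{2} - 549 G$
$j = 41822$ ($j = 204525 - 162703 = 41822$)
$\left(j + W{\left(650 \right)}\right) \left(476290 - 161538\right) = \left(41822 - \left(357002 - 422500\right)\right) \left(476290 - 161538\right) = \left(41822 - -65498\right) 314752 = \left(41822 + 65498\right) 314752 = 107320 \cdot 314752 = 33779184640$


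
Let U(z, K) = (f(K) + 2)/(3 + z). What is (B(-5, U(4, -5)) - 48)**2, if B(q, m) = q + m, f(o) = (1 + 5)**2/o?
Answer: 3538161/1225 ≈ 2888.3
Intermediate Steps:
f(o) = 36/o (f(o) = 6**2/o = 36/o)
U(z, K) = (2 + 36/K)/(3 + z) (U(z, K) = (36/K + 2)/(3 + z) = (2 + 36/K)/(3 + z))
B(q, m) = m + q
(B(-5, U(4, -5)) - 48)**2 = ((2*(18 - 5)/(-5*(3 + 4)) - 5) - 48)**2 = ((2*(-1/5)*13/7 - 5) - 48)**2 = ((2*(-1/5)*(1/7)*13 - 5) - 48)**2 = ((-26/35 - 5) - 48)**2 = (-201/35 - 48)**2 = (-1881/35)**2 = 3538161/1225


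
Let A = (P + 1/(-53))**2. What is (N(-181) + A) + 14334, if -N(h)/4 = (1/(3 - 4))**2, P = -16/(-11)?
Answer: 4871309939/339889 ≈ 14332.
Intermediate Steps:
P = 16/11 (P = -16*(-1/11) = 16/11 ≈ 1.4545)
N(h) = -4 (N(h) = -4/(3 - 4)**2 = -4*(1/(-1))**2 = -4*(-1)**2 = -4*1 = -4)
A = 700569/339889 (A = (16/11 + 1/(-53))**2 = (16/11 - 1/53)**2 = (837/583)**2 = 700569/339889 ≈ 2.0612)
(N(-181) + A) + 14334 = (-4 + 700569/339889) + 14334 = -658987/339889 + 14334 = 4871309939/339889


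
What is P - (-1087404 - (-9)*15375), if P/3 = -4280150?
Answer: -11891421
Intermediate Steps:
P = -12840450 (P = 3*(-4280150) = -12840450)
P - (-1087404 - (-9)*15375) = -12840450 - (-1087404 - (-9)*15375) = -12840450 - (-1087404 - 1*(-138375)) = -12840450 - (-1087404 + 138375) = -12840450 - 1*(-949029) = -12840450 + 949029 = -11891421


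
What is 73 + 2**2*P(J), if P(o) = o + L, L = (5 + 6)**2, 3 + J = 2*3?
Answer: 569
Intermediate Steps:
J = 3 (J = -3 + 2*3 = -3 + 6 = 3)
L = 121 (L = 11**2 = 121)
P(o) = 121 + o (P(o) = o + 121 = 121 + o)
73 + 2**2*P(J) = 73 + 2**2*(121 + 3) = 73 + 4*124 = 73 + 496 = 569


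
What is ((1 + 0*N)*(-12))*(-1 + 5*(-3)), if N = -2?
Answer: 192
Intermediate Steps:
((1 + 0*N)*(-12))*(-1 + 5*(-3)) = ((1 + 0*(-2))*(-12))*(-1 + 5*(-3)) = ((1 + 0)*(-12))*(-1 - 15) = (1*(-12))*(-16) = -12*(-16) = 192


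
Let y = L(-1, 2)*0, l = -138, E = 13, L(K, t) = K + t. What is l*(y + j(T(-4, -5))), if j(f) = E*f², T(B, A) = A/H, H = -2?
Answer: -22425/2 ≈ -11213.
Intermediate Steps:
T(B, A) = -A/2 (T(B, A) = A/(-2) = A*(-½) = -A/2)
y = 0 (y = (-1 + 2)*0 = 1*0 = 0)
j(f) = 13*f²
l*(y + j(T(-4, -5))) = -138*(0 + 13*(-½*(-5))²) = -138*(0 + 13*(5/2)²) = -138*(0 + 13*(25/4)) = -138*(0 + 325/4) = -138*325/4 = -22425/2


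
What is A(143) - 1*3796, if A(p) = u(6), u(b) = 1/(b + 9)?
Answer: -56939/15 ≈ -3795.9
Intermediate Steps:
u(b) = 1/(9 + b)
A(p) = 1/15 (A(p) = 1/(9 + 6) = 1/15)
A(143) - 1*3796 = 1/15 - 1*3796 = 1/15 - 3796 = -56939/15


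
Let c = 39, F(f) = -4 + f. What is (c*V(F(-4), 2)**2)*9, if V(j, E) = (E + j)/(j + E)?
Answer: 351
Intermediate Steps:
V(j, E) = 1 (V(j, E) = (E + j)/(E + j) = 1)
(c*V(F(-4), 2)**2)*9 = (39*1**2)*9 = (39*1)*9 = 39*9 = 351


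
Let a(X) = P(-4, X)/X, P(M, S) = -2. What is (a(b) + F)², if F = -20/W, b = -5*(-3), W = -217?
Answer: 17956/10595025 ≈ 0.0016948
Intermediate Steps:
b = 15
F = 20/217 (F = -20/(-217) = -20*(-1/217) = 20/217 ≈ 0.092166)
a(X) = -2/X
(a(b) + F)² = (-2/15 + 20/217)² = (-134/3255)² = 17956/10595025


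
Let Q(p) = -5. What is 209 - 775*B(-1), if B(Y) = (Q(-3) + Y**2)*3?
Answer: 9509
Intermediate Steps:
B(Y) = -15 + 3*Y**2 (B(Y) = (-5 + Y**2)*3 = -15 + 3*Y**2)
209 - 775*B(-1) = 209 - 775*(-15 + 3*(-1)**2) = 209 - 775*(-15 + 3*1) = 209 - 775*(-15 + 3) = 209 - 775*(-12) = 209 + 9300 = 9509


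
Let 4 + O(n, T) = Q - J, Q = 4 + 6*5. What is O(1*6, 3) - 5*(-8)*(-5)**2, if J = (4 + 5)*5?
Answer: 985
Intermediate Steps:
Q = 34 (Q = 4 + 30 = 34)
J = 45 (J = 9*5 = 45)
O(n, T) = -15 (O(n, T) = -4 + (34 - 1*45) = -4 + (34 - 45) = -4 - 11 = -15)
O(1*6, 3) - 5*(-8)*(-5)**2 = -15 - 5*(-8)*(-5)**2 = -15 + 40*25 = -15 + 1000 = 985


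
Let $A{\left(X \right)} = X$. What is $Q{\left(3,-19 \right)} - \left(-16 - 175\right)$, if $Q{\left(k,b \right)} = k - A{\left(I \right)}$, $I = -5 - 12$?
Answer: $211$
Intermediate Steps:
$I = -17$ ($I = -5 - 12 = -17$)
$Q{\left(k,b \right)} = 17 + k$ ($Q{\left(k,b \right)} = k - -17 = k + 17 = 17 + k$)
$Q{\left(3,-19 \right)} - \left(-16 - 175\right) = \left(17 + 3\right) - \left(-16 - 175\right) = 20 - \left(-16 - 175\right) = 20 - -191 = 20 + 191 = 211$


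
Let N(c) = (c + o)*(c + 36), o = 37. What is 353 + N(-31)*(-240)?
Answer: -6847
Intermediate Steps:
N(c) = (36 + c)*(37 + c) (N(c) = (c + 37)*(c + 36) = (37 + c)*(36 + c) = (36 + c)*(37 + c))
353 + N(-31)*(-240) = 353 + (1332 + (-31)² + 73*(-31))*(-240) = 353 + (1332 + 961 - 2263)*(-240) = 353 + 30*(-240) = 353 - 7200 = -6847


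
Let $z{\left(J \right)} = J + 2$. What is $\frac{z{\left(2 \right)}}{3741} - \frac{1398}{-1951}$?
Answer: $\frac{5237722}{7298691} \approx 0.71762$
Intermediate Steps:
$z{\left(J \right)} = 2 + J$
$\frac{z{\left(2 \right)}}{3741} - \frac{1398}{-1951} = \frac{2 + 2}{3741} - \frac{1398}{-1951} = 4 \cdot \frac{1}{3741} - - \frac{1398}{1951} = \frac{4}{3741} + \frac{1398}{1951} = \frac{5237722}{7298691}$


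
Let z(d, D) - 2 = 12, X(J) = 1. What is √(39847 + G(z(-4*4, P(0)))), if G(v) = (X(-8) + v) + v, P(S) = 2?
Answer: 2*√9969 ≈ 199.69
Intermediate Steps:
z(d, D) = 14 (z(d, D) = 2 + 12 = 14)
G(v) = 1 + 2*v (G(v) = (1 + v) + v = 1 + 2*v)
√(39847 + G(z(-4*4, P(0)))) = √(39847 + (1 + 2*14)) = √(39847 + (1 + 28)) = √(39847 + 29) = √39876 = 2*√9969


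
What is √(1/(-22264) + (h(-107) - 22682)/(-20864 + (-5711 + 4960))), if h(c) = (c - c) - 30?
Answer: √4154968247970/1988580 ≈ 1.0250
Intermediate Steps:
h(c) = -30 (h(c) = 0 - 30 = -30)
√(1/(-22264) + (h(-107) - 22682)/(-20864 + (-5711 + 4960))) = √(1/(-22264) + (-30 - 22682)/(-20864 + (-5711 + 4960))) = √(-1/22264 - 22712/(-20864 - 751)) = √(-1/22264 - 22712/(-21615)) = √(-1/22264 - 22712*(-1/21615)) = √(-1/22264 + 22712/21615) = √(45967123/43748760) = √4154968247970/1988580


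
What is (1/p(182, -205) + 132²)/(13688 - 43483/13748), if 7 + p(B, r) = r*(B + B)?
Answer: 2553790863508/2005751382201 ≈ 1.2732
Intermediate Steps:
p(B, r) = -7 + 2*B*r (p(B, r) = -7 + r*(B + B) = -7 + r*(2*B) = -7 + 2*B*r)
(1/p(182, -205) + 132²)/(13688 - 43483/13748) = (1/(-7 + 2*182*(-205)) + 132²)/(13688 - 43483/13748) = (1/(-7 - 74620) + 17424)/(13688 - 43483*1/13748) = (1/(-74627) + 17424)/(13688 - 43483/13748) = (-1/74627 + 17424)/(188139141/13748) = (1300300847/74627)*(13748/188139141) = 2553790863508/2005751382201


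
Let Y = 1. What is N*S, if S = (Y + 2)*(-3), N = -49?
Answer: 441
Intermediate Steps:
S = -9 (S = (1 + 2)*(-3) = 3*(-3) = -9)
N*S = -49*(-9) = 441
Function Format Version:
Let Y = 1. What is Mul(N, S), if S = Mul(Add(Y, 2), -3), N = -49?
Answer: 441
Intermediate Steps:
S = -9 (S = Mul(Add(1, 2), -3) = Mul(3, -3) = -9)
Mul(N, S) = Mul(-49, -9) = 441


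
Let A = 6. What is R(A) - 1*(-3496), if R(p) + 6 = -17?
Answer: 3473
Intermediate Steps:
R(p) = -23 (R(p) = -6 - 17 = -23)
R(A) - 1*(-3496) = -23 - 1*(-3496) = -23 + 3496 = 3473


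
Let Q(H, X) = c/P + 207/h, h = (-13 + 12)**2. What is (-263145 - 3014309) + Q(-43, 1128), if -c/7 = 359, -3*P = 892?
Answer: -2923296785/892 ≈ -3.2772e+6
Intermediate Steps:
P = -892/3 (P = -1/3*892 = -892/3 ≈ -297.33)
c = -2513 (c = -7*359 = -2513)
h = 1 (h = (-1)**2 = 1)
Q(H, X) = 192183/892 (Q(H, X) = -2513/(-892/3) + 207/1 = -2513*(-3/892) + 207*1 = 7539/892 + 207 = 192183/892)
(-263145 - 3014309) + Q(-43, 1128) = (-263145 - 3014309) + 192183/892 = -3277454 + 192183/892 = -2923296785/892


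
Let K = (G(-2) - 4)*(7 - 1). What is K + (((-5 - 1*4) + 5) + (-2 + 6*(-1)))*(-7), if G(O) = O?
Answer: 48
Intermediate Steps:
K = -36 (K = (-2 - 4)*(7 - 1) = -6*6 = -36)
K + (((-5 - 1*4) + 5) + (-2 + 6*(-1)))*(-7) = -36 + (((-5 - 1*4) + 5) + (-2 + 6*(-1)))*(-7) = -36 + (((-5 - 4) + 5) + (-2 - 6))*(-7) = -36 + ((-9 + 5) - 8)*(-7) = -36 + (-4 - 8)*(-7) = -36 - 12*(-7) = -36 + 84 = 48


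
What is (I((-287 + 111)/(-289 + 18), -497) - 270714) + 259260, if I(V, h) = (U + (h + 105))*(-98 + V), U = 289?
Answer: -386688/271 ≈ -1426.9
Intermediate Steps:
I(V, h) = (-98 + V)*(394 + h) (I(V, h) = (289 + (h + 105))*(-98 + V) = (289 + (105 + h))*(-98 + V) = (394 + h)*(-98 + V) = (-98 + V)*(394 + h))
(I((-287 + 111)/(-289 + 18), -497) - 270714) + 259260 = ((-38612 - 98*(-497) + 394*((-287 + 111)/(-289 + 18)) + ((-287 + 111)/(-289 + 18))*(-497)) - 270714) + 259260 = ((-38612 + 48706 + 394*(-176/(-271)) - 176/(-271)*(-497)) - 270714) + 259260 = ((-38612 + 48706 + 394*(-176*(-1/271)) - 176*(-1/271)*(-497)) - 270714) + 259260 = ((-38612 + 48706 + 394*(176/271) + (176/271)*(-497)) - 270714) + 259260 = ((-38612 + 48706 + 69344/271 - 87472/271) - 270714) + 259260 = (2717346/271 - 270714) + 259260 = -70646148/271 + 259260 = -386688/271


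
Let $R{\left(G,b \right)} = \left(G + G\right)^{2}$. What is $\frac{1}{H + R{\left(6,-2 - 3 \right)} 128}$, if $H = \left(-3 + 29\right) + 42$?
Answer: $\frac{1}{18500} \approx 5.4054 \cdot 10^{-5}$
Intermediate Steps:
$H = 68$ ($H = 26 + 42 = 68$)
$R{\left(G,b \right)} = 4 G^{2}$ ($R{\left(G,b \right)} = \left(2 G\right)^{2} = 4 G^{2}$)
$\frac{1}{H + R{\left(6,-2 - 3 \right)} 128} = \frac{1}{68 + 4 \cdot 6^{2} \cdot 128} = \frac{1}{68 + 4 \cdot 36 \cdot 128} = \frac{1}{68 + 144 \cdot 128} = \frac{1}{68 + 18432} = \frac{1}{18500}$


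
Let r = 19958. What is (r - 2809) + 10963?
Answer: 28112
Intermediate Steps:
(r - 2809) + 10963 = (19958 - 2809) + 10963 = 17149 + 10963 = 28112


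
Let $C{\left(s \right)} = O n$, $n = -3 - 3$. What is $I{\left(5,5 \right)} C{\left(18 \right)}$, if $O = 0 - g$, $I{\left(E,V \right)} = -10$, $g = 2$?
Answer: $-120$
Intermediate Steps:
$O = -2$ ($O = 0 - 2 = -2$)
$n = -6$ ($n = -3 - 3 = -6$)
$C{\left(s \right)} = 12$ ($C{\left(s \right)} = \left(-2\right) \left(-6\right) = 12$)
$I{\left(5,5 \right)} C{\left(18 \right)} = \left(-10\right) 12 = -120$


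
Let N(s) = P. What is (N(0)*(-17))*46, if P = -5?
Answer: 3910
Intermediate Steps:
N(s) = -5
(N(0)*(-17))*46 = -5*(-17)*46 = 85*46 = 3910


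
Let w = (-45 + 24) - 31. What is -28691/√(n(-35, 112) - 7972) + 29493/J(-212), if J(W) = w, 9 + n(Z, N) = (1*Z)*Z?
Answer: -29493/52 + 28691*I*√1689/3378 ≈ -567.17 + 349.06*I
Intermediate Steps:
w = -52 (w = -21 - 31 = -52)
n(Z, N) = -9 + Z² (n(Z, N) = -9 + (1*Z)*Z = -9 + Z*Z = -9 + Z²)
J(W) = -52
-28691/√(n(-35, 112) - 7972) + 29493/J(-212) = -28691/√((-9 + (-35)²) - 7972) + 29493/(-52) = -28691/√((-9 + 1225) - 7972) + 29493*(-1/52) = -28691/√(1216 - 7972) - 29493/52 = -28691*(-I*√1689/3378) - 29493/52 = -(-28691)*I*√1689/3378 - 29493/52 = 28691*I*√1689/3378 - 29493/52 = -29493/52 + 28691*I*√1689/3378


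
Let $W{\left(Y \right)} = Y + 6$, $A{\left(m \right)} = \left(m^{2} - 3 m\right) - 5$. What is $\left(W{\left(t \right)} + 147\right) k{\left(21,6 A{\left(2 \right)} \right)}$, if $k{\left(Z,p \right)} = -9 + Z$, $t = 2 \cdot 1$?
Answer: $1860$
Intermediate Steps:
$A{\left(m \right)} = -5 + m^{2} - 3 m$
$t = 2$
$W{\left(Y \right)} = 6 + Y$
$\left(W{\left(t \right)} + 147\right) k{\left(21,6 A{\left(2 \right)} \right)} = \left(\left(6 + 2\right) + 147\right) \left(-9 + 21\right) = \left(8 + 147\right) 12 = 155 \cdot 12 = 1860$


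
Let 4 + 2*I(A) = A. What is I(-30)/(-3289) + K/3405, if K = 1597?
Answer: 5310418/11199045 ≈ 0.47418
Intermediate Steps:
I(A) = -2 + A/2
I(-30)/(-3289) + K/3405 = (-2 + (1/2)*(-30))/(-3289) + 1597/3405 = (-2 - 15)*(-1/3289) + 1597*(1/3405) = -17*(-1/3289) + 1597/3405 = 17/3289 + 1597/3405 = 5310418/11199045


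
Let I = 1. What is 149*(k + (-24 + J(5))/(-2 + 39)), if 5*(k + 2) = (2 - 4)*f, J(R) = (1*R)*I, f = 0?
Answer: -13857/37 ≈ -374.51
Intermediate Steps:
J(R) = R (J(R) = (1*R)*1 = R*1 = R)
k = -2 (k = -2 + ((2 - 4)*0)/5 = -2 + (-2*0)/5 = -2 + (1/5)*0 = -2 + 0 = -2)
149*(k + (-24 + J(5))/(-2 + 39)) = 149*(-2 + (-24 + 5)/(-2 + 39)) = 149*(-2 - 19/37) = 149*(-93/37) = -13857/37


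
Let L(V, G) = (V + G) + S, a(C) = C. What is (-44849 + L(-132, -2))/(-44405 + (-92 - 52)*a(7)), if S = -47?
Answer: 45030/45413 ≈ 0.99157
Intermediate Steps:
L(V, G) = -47 + G + V (L(V, G) = (V + G) - 47 = (G + V) - 47 = -47 + G + V)
(-44849 + L(-132, -2))/(-44405 + (-92 - 52)*a(7)) = (-44849 + (-47 - 2 - 132))/(-44405 + (-92 - 52)*7) = (-44849 - 181)/(-44405 - 144*7) = -45030/(-44405 - 1008) = -45030/(-45413) = -45030*(-1/45413) = 45030/45413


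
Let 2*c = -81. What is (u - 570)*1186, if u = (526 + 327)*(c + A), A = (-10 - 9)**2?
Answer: 323560369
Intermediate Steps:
c = -81/2 (c = (1/2)*(-81) = -81/2 ≈ -40.500)
A = 361 (A = (-19)**2 = 361)
u = 546773/2 (u = (526 + 327)*(-81/2 + 361) = 853*(641/2) = 546773/2 ≈ 2.7339e+5)
(u - 570)*1186 = (546773/2 - 570)*1186 = (545633/2)*1186 = 323560369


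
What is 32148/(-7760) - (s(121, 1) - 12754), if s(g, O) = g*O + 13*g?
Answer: 21448363/1940 ≈ 11056.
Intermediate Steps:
s(g, O) = 13*g + O*g (s(g, O) = O*g + 13*g = 13*g + O*g)
32148/(-7760) - (s(121, 1) - 12754) = 32148/(-7760) - (121*(13 + 1) - 12754) = 32148*(-1/7760) - (121*14 - 12754) = -8037/1940 - (1694 - 12754) = -8037/1940 - 1*(-11060) = -8037/1940 + 11060 = 21448363/1940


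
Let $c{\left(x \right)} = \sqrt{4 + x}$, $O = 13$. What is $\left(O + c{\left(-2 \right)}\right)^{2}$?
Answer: $\left(13 + \sqrt{2}\right)^{2} \approx 207.77$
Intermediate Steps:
$\left(O + c{\left(-2 \right)}\right)^{2} = \left(13 + \sqrt{4 - 2}\right)^{2} = \left(13 + \sqrt{2}\right)^{2}$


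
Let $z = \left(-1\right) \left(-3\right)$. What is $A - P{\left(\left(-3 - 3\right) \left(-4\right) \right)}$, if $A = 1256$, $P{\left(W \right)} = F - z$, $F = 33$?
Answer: $1226$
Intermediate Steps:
$z = 3$
$P{\left(W \right)} = 30$ ($P{\left(W \right)} = 33 - 3 = 30$)
$A - P{\left(\left(-3 - 3\right) \left(-4\right) \right)} = 1256 - 30 = 1226$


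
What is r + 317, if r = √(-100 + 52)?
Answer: 317 + 4*I*√3 ≈ 317.0 + 6.9282*I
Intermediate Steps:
r = 4*I*√3 (r = √(-48) = 4*I*√3 ≈ 6.9282*I)
r + 317 = 4*I*√3 + 317 = 317 + 4*I*√3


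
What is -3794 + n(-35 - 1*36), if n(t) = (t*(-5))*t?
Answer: -28999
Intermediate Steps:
n(t) = -5*t² (n(t) = (-5*t)*t = -5*t²)
-3794 + n(-35 - 1*36) = -3794 - 5*(-35 - 1*36)² = -3794 - 5*(-35 - 36)² = -3794 - 5*(-71)² = -3794 - 5*5041 = -3794 - 25205 = -28999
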